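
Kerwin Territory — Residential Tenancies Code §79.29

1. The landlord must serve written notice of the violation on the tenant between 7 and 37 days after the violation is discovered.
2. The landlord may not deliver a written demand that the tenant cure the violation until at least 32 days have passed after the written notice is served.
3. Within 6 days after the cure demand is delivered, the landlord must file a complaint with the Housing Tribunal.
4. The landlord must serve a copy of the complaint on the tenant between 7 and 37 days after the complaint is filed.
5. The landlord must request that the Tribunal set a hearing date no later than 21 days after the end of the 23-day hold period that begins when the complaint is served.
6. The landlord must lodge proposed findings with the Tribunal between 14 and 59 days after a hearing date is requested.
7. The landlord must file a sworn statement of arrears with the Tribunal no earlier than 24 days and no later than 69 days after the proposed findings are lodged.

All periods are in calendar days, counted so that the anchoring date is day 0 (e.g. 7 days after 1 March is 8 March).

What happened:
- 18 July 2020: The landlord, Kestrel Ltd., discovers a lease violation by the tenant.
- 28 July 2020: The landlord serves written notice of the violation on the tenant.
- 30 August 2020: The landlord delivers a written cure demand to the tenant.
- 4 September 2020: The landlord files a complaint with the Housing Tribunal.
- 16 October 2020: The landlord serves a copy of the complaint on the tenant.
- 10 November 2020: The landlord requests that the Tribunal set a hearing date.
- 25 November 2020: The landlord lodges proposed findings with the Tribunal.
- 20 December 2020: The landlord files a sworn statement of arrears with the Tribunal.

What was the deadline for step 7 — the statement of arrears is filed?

2 February 2021

Step 7 runs from 25 November 2020, when the proposed findings are lodged. The window is 24–69 days after 25 November 2020; it closes on 2 February 2021.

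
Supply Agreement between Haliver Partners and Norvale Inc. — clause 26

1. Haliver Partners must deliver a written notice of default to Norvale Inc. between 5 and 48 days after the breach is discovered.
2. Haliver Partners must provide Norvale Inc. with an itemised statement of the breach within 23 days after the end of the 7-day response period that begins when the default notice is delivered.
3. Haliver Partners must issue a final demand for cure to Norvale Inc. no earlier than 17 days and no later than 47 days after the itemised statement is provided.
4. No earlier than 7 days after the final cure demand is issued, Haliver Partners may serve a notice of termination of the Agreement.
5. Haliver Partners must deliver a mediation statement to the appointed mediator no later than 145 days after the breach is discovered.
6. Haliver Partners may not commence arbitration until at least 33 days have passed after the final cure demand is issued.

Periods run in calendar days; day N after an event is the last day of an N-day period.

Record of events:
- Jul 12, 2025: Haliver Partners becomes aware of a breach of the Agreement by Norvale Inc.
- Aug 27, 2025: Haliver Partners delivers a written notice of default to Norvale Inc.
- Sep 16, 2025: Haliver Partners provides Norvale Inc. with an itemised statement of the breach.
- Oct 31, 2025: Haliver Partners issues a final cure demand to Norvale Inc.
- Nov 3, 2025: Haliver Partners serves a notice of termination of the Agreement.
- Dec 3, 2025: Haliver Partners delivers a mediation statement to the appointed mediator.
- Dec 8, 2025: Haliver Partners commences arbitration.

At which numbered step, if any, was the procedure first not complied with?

(1) the permitted window runs from Jul 12, 2025 + 5 = Jul 17, 2025 to Jul 12, 2025 + 48 = Aug 29, 2025; Aug 27, 2025 falls inside that range.
(2) due by Sep 3, 2025 + 23 days = Sep 26, 2025; done Sep 16, 2025 — timely.
(3) the permitted window runs from Sep 16, 2025 + 17 = Oct 3, 2025 to Sep 16, 2025 + 47 = Nov 2, 2025; Oct 31, 2025 falls inside that range.
(4) permitted from Oct 31, 2025 + 7 days = Nov 7, 2025 onward; Nov 3, 2025 is 4 days before the earliest permitted date.
That is the first point of non-compliance.

Step 4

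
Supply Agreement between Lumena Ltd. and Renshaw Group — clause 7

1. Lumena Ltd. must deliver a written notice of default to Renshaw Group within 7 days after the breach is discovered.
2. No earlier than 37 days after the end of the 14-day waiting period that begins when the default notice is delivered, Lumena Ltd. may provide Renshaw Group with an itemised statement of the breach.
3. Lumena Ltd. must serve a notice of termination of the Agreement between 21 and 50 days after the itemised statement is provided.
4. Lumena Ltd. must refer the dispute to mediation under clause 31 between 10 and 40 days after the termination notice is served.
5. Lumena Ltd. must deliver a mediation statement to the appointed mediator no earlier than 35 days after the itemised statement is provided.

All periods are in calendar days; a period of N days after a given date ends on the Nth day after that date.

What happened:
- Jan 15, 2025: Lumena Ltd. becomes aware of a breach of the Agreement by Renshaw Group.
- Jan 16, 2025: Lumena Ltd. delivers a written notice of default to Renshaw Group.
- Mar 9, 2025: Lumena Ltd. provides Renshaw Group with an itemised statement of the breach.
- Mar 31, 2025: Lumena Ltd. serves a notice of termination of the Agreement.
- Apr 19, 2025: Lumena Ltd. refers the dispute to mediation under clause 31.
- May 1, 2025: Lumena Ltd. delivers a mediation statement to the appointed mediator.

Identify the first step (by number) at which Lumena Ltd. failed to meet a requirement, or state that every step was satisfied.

Step 1 — counting 7 days from Jan 15, 2025 (when the breach is discovered) gives a deadline of Jan 22, 2025; Jan 16, 2025 is within that limit.
Step 2 — must wait 37 days from Jan 30, 2025 (end of the 14-day waiting period, which began when the default notice is delivered on Jan 16, 2025), so not before Mar 8, 2025; Mar 9, 2025 is on or after that date.
Step 3 — 21 and 50 days from Mar 9, 2025 (when the itemised statement is provided) are Mar 30, 2025 and Apr 28, 2025 respectively; done Mar 31, 2025 — within the window.
Step 4 — 10 and 40 days from Mar 31, 2025 (when the termination notice is served) are Apr 10, 2025 and May 10, 2025 respectively; Apr 19, 2025 falls inside that range.
Step 5 — must wait 35 days from Mar 9, 2025 (when the itemised statement is provided), so not before Apr 13, 2025; done May 1, 2025 — permitted.

None — every step was satisfied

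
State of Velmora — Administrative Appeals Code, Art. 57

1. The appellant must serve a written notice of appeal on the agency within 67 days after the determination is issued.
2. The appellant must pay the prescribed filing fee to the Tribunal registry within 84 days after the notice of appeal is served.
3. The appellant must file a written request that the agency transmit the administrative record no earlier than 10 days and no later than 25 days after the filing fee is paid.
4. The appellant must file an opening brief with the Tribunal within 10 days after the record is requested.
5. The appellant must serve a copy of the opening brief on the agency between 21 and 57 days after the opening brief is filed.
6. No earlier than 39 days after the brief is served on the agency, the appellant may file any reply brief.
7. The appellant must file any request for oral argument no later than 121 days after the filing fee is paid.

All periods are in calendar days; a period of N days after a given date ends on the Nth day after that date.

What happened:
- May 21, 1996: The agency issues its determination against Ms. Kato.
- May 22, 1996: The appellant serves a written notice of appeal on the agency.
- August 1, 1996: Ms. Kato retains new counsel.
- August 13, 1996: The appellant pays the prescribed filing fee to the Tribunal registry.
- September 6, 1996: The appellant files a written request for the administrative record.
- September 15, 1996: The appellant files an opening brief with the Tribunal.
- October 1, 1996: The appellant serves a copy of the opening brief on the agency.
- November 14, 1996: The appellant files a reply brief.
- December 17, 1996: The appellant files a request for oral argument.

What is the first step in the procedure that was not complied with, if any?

(1) due by May 21, 1996 + 67 days = July 27, 1996; May 22, 1996 is within that limit.
(2) due by May 22, 1996 + 84 days = August 14, 1996; completed August 13, 1996, before the deadline.
(3) the permitted window runs from August 13, 1996 + 10 = August 23, 1996 to August 13, 1996 + 25 = September 7, 1996; done September 6, 1996, which is between those dates.
(4) due by September 6, 1996 + 10 days = September 16, 1996; September 15, 1996 is within that limit.
(5) the permitted window runs from September 15, 1996 + 21 = October 6, 1996 to September 15, 1996 + 57 = November 11, 1996; October 1, 1996 is 5 days too early.

Step 5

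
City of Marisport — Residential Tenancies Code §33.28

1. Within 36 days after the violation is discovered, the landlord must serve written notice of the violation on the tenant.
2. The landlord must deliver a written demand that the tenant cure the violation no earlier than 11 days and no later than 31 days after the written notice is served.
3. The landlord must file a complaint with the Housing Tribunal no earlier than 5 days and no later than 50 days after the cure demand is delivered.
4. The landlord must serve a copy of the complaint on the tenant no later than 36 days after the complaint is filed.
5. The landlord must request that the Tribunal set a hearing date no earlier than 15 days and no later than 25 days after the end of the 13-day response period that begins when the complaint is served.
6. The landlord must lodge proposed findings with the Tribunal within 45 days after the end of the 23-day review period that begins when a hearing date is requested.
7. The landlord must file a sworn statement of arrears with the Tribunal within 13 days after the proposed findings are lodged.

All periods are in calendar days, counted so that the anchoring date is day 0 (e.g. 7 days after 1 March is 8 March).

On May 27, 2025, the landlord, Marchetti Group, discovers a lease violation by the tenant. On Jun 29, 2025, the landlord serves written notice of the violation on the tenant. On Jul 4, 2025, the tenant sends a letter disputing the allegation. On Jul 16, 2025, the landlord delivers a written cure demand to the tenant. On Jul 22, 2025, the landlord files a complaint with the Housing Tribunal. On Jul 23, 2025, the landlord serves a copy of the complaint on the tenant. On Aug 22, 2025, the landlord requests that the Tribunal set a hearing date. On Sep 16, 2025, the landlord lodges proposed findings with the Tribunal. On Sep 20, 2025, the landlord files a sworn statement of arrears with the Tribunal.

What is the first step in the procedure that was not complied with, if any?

None — every step was satisfied

Step 1: 36 days after May 27, 2025 (when the violation is discovered) is Jul 2, 2025; completed Jun 29, 2025, before the deadline.
Step 2: the window is 11–31 days after Jun 29, 2025 (when the written notice is served), so Jul 10, 2025 through Jul 30, 2025; Jul 16, 2025 falls inside that range.
Step 3: the window is 5–50 days after Jul 16, 2025 (when the cure demand is delivered), so Jul 21, 2025 through Sep 4, 2025; done Jul 22, 2025, which is between those dates.
Step 4: 36 days after Jul 22, 2025 (when the complaint is filed) is Aug 27, 2025; completed Jul 23, 2025, before the deadline.
Step 5: the window is 15–25 days after Aug 5, 2025 (end of the 13-day response period, which began when the complaint is served on Jul 23, 2025), so Aug 20, 2025 through Aug 30, 2025; done Aug 22, 2025 — within the window.
Step 6: 45 days after Sep 14, 2025 (end of the 23-day review period, which began when a hearing date is requested on Aug 22, 2025) is Oct 29, 2025; Sep 16, 2025 is within that limit.
Step 7: 13 days after Sep 16, 2025 (when the proposed findings are lodged) is Sep 29, 2025; completed Sep 20, 2025, before the deadline.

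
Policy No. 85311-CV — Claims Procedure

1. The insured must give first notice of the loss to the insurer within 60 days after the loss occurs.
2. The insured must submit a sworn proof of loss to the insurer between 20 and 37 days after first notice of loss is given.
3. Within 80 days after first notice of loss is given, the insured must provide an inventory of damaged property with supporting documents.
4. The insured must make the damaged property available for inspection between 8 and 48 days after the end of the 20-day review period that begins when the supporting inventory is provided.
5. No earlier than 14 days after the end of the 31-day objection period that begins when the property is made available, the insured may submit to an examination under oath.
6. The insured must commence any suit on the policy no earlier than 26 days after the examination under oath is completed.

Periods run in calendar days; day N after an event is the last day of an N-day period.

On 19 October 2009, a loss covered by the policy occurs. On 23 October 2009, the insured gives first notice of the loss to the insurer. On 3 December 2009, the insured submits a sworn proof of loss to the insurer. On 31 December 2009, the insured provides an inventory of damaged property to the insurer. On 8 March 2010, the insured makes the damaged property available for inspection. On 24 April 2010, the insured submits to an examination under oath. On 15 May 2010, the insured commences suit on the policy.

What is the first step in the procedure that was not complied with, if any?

Step 1: 60 days after 19 October 2009 (when the loss occurs) is 18 December 2009; done 23 October 2009 — timely.
Step 2: the window is 20–37 days after 23 October 2009 (when first notice of loss is given), so 12 November 2009 through 29 November 2009; done 3 December 2009 — 4 days after the window closed.
The analysis stops there.

Step 2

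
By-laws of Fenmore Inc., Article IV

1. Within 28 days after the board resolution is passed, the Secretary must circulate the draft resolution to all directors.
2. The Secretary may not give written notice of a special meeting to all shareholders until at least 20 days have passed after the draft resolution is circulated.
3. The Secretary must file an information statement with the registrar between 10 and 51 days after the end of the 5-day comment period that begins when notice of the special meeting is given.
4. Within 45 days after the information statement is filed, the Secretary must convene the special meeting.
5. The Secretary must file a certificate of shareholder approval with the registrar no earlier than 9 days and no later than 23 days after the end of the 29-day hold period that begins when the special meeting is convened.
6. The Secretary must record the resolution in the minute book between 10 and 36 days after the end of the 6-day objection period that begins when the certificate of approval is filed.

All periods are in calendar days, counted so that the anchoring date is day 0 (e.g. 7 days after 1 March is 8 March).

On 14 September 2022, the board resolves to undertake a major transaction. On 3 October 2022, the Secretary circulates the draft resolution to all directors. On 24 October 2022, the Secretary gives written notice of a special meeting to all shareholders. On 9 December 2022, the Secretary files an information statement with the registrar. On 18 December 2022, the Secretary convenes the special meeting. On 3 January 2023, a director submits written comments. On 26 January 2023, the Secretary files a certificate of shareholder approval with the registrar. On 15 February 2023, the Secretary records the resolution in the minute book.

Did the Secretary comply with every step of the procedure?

Yes

Step 1: 28 days after 14 September 2022 (when the board resolution is passed) is 12 October 2022; done 3 October 2022 — timely.
Step 2: the earliest permitted date is 20 days after 3 October 2022 (when the draft resolution is circulated), i.e. 23 October 2022; done 24 October 2022 — permitted.
Step 3: the window is 10–51 days after 29 October 2022 (end of the 5-day comment period, which began when notice of the special meeting is given on 24 October 2022), so 8 November 2022 through 19 December 2022; 9 December 2022 falls inside that range.
Step 4: 45 days after 9 December 2022 (when the information statement is filed) is 23 January 2023; 18 December 2022 is within that limit.
Step 5: the window is 9–23 days after 16 January 2023 (end of the 29-day hold period, which began when the special meeting is convened on 18 December 2022), so 25 January 2023 through 8 February 2023; done 26 January 2023, which is between those dates.
Step 6: the window is 10–36 days after 1 February 2023 (end of the 6-day objection period, which began when the certificate of approval is filed on 26 January 2023), so 11 February 2023 through 9 March 2023; done 15 February 2023 — within the window.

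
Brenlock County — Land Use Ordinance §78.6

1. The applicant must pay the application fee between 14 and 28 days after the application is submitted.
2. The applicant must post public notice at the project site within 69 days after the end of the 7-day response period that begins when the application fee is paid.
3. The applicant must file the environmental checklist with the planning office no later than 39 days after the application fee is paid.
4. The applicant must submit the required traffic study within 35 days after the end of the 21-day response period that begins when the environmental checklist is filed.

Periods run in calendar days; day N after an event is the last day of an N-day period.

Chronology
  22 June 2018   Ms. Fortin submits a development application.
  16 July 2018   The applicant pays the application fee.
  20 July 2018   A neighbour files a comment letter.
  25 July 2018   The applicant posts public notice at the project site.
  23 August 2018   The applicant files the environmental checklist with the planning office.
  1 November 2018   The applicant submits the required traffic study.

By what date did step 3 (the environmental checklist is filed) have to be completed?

24 August 2018

Step 3 runs from 16 July 2018, when the application fee is paid. 39 days after 16 July 2018 is 24 August 2018.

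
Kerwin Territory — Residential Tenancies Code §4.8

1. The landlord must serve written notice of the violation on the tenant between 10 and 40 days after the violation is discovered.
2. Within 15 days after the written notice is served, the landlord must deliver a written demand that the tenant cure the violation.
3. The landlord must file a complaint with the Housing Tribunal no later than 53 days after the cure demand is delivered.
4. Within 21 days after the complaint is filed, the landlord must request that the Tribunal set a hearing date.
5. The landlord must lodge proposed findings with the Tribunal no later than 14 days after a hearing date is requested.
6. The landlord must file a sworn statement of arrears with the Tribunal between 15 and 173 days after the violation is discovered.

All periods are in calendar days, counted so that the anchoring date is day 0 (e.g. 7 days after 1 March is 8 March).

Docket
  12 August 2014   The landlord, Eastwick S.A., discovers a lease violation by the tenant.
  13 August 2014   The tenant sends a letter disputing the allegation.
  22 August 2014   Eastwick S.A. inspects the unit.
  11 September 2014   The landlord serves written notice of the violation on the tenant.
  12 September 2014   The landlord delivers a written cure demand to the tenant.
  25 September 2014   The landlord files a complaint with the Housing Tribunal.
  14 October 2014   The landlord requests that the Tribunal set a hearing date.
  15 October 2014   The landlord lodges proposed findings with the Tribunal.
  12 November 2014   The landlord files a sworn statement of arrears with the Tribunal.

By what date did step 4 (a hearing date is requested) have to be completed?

16 October 2014

Step 4 runs from 25 September 2014, when the complaint is filed. 21 days after 25 September 2014 is 16 October 2014.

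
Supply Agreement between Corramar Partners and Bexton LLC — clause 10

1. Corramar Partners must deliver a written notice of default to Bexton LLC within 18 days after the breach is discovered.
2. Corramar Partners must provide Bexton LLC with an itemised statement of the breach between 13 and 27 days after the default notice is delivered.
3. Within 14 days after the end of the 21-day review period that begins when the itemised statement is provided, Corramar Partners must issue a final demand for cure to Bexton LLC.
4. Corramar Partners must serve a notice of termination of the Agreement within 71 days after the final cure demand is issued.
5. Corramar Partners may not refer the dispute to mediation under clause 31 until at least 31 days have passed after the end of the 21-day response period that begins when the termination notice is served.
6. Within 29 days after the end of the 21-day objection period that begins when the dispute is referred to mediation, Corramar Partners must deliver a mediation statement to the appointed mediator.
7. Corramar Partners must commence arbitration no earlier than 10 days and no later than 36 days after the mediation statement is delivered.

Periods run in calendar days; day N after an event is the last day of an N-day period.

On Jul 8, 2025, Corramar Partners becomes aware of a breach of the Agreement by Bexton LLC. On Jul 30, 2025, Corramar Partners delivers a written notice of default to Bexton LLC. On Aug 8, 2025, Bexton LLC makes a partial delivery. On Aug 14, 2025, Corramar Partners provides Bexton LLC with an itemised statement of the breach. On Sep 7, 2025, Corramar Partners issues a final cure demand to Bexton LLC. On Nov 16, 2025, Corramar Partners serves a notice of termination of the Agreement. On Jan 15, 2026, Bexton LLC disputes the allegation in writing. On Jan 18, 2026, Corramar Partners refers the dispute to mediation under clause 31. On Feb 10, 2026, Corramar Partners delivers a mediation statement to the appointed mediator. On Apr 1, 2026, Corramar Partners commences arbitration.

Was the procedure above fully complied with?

(1) due by Jul 8, 2025 + 18 days = Jul 26, 2025; Jul 30, 2025 misses that deadline by 4 days.
No need to go further; step 1 was not satisfied.

No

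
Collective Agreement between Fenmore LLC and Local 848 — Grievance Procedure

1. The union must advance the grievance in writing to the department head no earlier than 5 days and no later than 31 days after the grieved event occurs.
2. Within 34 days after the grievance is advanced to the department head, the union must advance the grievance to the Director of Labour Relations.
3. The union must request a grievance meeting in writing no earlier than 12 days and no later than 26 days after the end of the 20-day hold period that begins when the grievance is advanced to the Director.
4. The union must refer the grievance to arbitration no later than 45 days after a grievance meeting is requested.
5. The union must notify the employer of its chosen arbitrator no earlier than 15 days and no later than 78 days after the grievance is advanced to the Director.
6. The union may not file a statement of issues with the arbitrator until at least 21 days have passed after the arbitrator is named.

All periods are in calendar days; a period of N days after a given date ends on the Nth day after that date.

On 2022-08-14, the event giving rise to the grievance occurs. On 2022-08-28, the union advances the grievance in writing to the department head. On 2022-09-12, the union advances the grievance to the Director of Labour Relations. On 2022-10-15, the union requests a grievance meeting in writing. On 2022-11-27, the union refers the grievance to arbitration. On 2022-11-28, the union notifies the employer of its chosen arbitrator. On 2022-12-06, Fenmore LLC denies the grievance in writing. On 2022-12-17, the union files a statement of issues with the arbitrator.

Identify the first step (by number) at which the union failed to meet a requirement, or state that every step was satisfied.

Step 1 — 5 and 31 days from 2022-08-14 (when the grieved event occurs) are 2022-08-19 and 2022-09-14 respectively; done 2022-08-28, which is between those dates.
Step 2 — counting 34 days from 2022-08-28 (when the grievance is advanced to the department head) gives a deadline of 2022-10-01; 2022-09-12 is within that limit.
Step 3 — 12 and 26 days from 2022-10-02 (end of the 20-day hold period, which began when the grievance is advanced to the Director on 2022-09-12) are 2022-10-14 and 2022-10-28 respectively; done 2022-10-15, which is between those dates.
Step 4 — counting 45 days from 2022-10-15 (when a grievance meeting is requested) gives a deadline of 2022-11-29; 2022-11-27 is within that limit.
Step 5 — 15 and 78 days from 2022-09-12 (when the grievance is advanced to the Director) are 2022-09-27 and 2022-11-29 respectively; done 2022-11-28 — within the window.
Step 6 — must wait 21 days from 2022-11-28 (when the arbitrator is named), so not before 2022-12-19; acted on 2022-12-17, 2 days prematurely.

Step 6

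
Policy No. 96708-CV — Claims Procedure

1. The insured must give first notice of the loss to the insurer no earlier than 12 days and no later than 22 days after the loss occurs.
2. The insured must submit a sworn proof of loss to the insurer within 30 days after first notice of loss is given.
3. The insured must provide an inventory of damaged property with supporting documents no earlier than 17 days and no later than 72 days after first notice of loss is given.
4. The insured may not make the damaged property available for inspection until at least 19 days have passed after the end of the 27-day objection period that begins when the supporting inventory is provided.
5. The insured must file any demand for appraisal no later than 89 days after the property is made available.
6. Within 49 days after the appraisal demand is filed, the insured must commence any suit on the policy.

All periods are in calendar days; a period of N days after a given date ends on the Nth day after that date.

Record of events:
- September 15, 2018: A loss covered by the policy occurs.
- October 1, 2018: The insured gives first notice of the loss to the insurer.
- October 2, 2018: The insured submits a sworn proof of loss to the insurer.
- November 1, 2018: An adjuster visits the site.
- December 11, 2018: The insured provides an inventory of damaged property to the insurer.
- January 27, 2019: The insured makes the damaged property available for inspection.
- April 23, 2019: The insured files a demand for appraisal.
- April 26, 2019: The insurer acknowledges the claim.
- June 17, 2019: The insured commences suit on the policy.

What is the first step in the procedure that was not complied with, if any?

Step 6

(1) the permitted window runs from September 15, 2018 + 12 = September 27, 2018 to September 15, 2018 + 22 = October 7, 2018; done October 1, 2018, which is between those dates.
(2) due by October 1, 2018 + 30 days = October 31, 2018; done October 2, 2018 — timely.
(3) the permitted window runs from October 1, 2018 + 17 = October 18, 2018 to October 1, 2018 + 72 = December 12, 2018; December 11, 2018 falls inside that range.
(4) permitted from January 7, 2019 + 19 days = January 26, 2019 onward; January 27, 2019 is on or after that date.
(5) due by January 27, 2019 + 89 days = April 26, 2019; done April 23, 2019 — timely.
(6) due by April 23, 2019 + 49 days = June 11, 2019; June 17, 2019 misses that deadline by 6 days.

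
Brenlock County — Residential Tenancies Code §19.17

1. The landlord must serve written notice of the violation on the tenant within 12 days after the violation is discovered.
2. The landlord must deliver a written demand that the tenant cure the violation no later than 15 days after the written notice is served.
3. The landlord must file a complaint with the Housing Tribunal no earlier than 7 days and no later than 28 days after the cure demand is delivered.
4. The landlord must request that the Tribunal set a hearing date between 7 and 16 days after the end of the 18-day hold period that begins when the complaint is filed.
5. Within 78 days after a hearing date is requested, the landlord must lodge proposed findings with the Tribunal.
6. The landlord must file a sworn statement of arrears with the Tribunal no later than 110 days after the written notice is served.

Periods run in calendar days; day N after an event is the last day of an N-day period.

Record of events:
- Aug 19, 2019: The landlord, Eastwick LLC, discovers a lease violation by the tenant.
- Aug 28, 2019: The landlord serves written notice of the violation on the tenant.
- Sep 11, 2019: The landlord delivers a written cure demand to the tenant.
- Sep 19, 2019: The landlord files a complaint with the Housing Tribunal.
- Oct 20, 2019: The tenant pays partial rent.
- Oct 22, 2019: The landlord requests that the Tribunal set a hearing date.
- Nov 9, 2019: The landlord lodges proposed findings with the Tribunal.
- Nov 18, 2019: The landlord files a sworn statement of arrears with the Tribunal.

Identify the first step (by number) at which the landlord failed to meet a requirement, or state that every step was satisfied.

Step 1 — counting 12 days from Aug 19, 2019 (when the violation is discovered) gives a deadline of Aug 31, 2019; done Aug 28, 2019 — timely.
Step 2 — counting 15 days from Aug 28, 2019 (when the written notice is served) gives a deadline of Sep 12, 2019; completed Sep 11, 2019, before the deadline.
Step 3 — 7 and 28 days from Sep 11, 2019 (when the cure demand is delivered) are Sep 18, 2019 and Oct 9, 2019 respectively; done Sep 19, 2019 — within the window.
Step 4 — 7 and 16 days from Oct 7, 2019 (end of the 18-day hold period, which began when the complaint is filed on Sep 19, 2019) are Oct 14, 2019 and Oct 23, 2019 respectively; Oct 22, 2019 falls inside that range.
Step 5 — counting 78 days from Oct 22, 2019 (when a hearing date is requested) gives a deadline of Jan 8, 2020; done Nov 9, 2019 — timely.
Step 6 — counting 110 days from Aug 28, 2019 (when the written notice is served) gives a deadline of Dec 16, 2019; Nov 18, 2019 is within that limit.

None — every step was satisfied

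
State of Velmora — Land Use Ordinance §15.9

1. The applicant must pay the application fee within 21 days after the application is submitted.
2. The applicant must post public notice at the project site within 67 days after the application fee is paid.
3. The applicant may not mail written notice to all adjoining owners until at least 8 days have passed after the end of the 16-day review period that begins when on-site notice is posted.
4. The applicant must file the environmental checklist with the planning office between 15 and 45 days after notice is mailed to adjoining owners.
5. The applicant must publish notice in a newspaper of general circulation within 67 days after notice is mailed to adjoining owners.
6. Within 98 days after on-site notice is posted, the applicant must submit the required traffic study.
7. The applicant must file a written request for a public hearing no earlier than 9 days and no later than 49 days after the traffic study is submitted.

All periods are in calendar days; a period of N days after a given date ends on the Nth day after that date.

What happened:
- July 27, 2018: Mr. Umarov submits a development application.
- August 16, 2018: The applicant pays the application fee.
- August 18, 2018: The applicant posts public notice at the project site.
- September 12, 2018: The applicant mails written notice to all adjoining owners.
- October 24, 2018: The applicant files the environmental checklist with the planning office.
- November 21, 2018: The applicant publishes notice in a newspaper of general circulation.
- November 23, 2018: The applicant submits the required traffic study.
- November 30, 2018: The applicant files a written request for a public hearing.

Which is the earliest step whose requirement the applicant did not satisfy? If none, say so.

(1) due by July 27, 2018 + 21 days = August 17, 2018; completed August 16, 2018, before the deadline.
(2) due by August 16, 2018 + 67 days = October 22, 2018; done August 18, 2018 — timely.
(3) permitted from September 3, 2018 + 8 days = September 11, 2018 onward; done September 12, 2018 — permitted.
(4) the permitted window runs from September 12, 2018 + 15 = September 27, 2018 to September 12, 2018 + 45 = October 27, 2018; done October 24, 2018 — within the window.
(5) due by September 12, 2018 + 67 days = November 18, 2018; done November 21, 2018 — 3 days late.
That is the first point of non-compliance.

Step 5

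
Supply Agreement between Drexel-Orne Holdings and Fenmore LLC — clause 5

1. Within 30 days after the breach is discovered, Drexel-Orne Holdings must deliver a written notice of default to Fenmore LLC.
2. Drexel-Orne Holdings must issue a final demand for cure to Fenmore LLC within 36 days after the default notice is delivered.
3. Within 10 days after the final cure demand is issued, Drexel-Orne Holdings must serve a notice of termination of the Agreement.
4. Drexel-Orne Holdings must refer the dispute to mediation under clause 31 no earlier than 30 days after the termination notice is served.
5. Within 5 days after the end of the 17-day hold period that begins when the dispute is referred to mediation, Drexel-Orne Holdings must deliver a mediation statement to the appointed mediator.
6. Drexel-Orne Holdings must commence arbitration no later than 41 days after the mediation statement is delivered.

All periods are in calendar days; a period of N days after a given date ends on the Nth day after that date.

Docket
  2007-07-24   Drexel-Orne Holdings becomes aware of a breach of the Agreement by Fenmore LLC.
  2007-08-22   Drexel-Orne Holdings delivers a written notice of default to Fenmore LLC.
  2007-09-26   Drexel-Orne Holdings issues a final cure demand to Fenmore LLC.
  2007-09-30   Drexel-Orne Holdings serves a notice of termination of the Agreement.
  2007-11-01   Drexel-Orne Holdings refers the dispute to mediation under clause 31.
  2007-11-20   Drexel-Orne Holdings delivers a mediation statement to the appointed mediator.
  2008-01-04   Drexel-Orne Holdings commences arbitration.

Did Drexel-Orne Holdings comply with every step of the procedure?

(1) due by 2007-07-24 + 30 days = 2007-08-23; done 2007-08-22 — timely.
(2) due by 2007-08-22 + 36 days = 2007-09-27; 2007-09-26 is within that limit.
(3) due by 2007-09-26 + 10 days = 2007-10-06; completed 2007-09-30, before the deadline.
(4) permitted from 2007-09-30 + 30 days = 2007-10-30 onward; 2007-11-01 is on or after that date.
(5) due by 2007-11-18 + 5 days = 2007-11-23; completed 2007-11-20, before the deadline.
(6) due by 2007-11-20 + 41 days = 2007-12-31; done 2008-01-04 — 4 days late.
That is the first point of non-compliance.

No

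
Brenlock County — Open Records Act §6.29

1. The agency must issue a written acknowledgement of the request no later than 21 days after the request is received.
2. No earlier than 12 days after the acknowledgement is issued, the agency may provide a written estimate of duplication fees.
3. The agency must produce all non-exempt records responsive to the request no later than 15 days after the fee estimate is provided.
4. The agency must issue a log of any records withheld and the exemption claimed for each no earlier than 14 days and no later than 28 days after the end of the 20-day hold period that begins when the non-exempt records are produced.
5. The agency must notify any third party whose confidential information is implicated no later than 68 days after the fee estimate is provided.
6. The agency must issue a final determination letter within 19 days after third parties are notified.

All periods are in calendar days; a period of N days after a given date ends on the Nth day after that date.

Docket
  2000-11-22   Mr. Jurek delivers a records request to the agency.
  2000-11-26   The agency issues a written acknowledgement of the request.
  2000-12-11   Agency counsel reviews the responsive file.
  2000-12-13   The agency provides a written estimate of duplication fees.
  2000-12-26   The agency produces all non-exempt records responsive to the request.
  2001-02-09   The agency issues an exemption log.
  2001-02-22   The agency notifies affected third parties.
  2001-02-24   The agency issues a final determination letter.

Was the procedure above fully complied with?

No

Step 1: 21 days after 2000-11-22 (when the request is received) is 2000-12-13; completed 2000-11-26, before the deadline.
Step 2: the earliest permitted date is 12 days after 2000-11-26 (when the acknowledgement is issued), i.e. 2000-12-08; done 2000-12-13, after the minimum wait.
Step 3: 15 days after 2000-12-13 (when the fee estimate is provided) is 2000-12-28; 2000-12-26 is within that limit.
Step 4: the window is 14–28 days after 2001-01-15 (end of the 20-day hold period, which began when the non-exempt records are produced on 2000-12-26), so 2001-01-29 through 2001-02-12; 2001-02-09 falls inside that range.
Step 5: 68 days after 2000-12-13 (when the fee estimate is provided) is 2001-02-19; done 2001-02-22 — 3 days late.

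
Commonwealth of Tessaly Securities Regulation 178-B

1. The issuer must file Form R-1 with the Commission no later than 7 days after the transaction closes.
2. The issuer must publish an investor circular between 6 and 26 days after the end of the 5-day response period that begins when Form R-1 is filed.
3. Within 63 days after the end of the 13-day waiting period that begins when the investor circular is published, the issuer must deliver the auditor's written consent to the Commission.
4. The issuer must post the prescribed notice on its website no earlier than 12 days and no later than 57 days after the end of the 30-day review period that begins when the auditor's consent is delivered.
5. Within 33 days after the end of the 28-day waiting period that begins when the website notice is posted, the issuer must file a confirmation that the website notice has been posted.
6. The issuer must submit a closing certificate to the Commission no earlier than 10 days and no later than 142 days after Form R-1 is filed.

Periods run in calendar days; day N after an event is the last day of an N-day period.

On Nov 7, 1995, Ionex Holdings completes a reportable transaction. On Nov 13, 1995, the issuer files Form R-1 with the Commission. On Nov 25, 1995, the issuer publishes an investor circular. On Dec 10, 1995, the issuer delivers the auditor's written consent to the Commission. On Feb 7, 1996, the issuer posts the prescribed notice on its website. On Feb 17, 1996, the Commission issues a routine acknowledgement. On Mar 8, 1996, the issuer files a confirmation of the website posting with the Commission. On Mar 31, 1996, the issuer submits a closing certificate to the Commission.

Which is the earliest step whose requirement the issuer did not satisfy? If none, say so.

None — every step was satisfied

(1) due by Nov 7, 1995 + 7 days = Nov 14, 1995; done Nov 13, 1995 — timely.
(2) the permitted window runs from Nov 18, 1995 + 6 = Nov 24, 1995 to Nov 18, 1995 + 26 = Dec 14, 1995; Nov 25, 1995 falls inside that range.
(3) due by Dec 8, 1995 + 63 days = Feb 9, 1996; completed Dec 10, 1995, before the deadline.
(4) the permitted window runs from Jan 9, 1996 + 12 = Jan 21, 1996 to Jan 9, 1996 + 57 = Mar 6, 1996; done Feb 7, 1996 — within the window.
(5) due by Mar 6, 1996 + 33 days = Apr 8, 1996; completed Mar 8, 1996, before the deadline.
(6) the permitted window runs from Nov 13, 1995 + 10 = Nov 23, 1995 to Nov 13, 1995 + 142 = Apr 3, 1996; Mar 31, 1996 falls inside that range.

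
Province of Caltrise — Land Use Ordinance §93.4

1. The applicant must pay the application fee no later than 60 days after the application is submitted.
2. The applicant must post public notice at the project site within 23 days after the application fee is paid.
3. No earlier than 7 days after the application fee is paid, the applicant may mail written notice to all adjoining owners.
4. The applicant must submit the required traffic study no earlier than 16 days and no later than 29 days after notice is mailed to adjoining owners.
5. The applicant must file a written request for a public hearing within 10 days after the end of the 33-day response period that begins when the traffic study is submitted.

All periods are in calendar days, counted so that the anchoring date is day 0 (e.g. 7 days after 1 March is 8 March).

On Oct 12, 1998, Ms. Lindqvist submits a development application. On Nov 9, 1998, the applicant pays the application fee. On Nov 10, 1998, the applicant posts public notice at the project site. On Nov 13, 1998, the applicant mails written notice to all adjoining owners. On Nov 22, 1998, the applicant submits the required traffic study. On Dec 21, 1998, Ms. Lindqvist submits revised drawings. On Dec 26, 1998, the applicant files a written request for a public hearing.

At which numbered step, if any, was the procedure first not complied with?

Step 1: 60 days after Oct 12, 1998 (when the application is submitted) is Dec 11, 1998; done Nov 9, 1998 — timely.
Step 2: 23 days after Nov 9, 1998 (when the application fee is paid) is Dec 2, 1998; done Nov 10, 1998 — timely.
Step 3: the earliest permitted date is 7 days after Nov 9, 1998 (when the application fee is paid), i.e. Nov 16, 1998; done Nov 13, 1998 — 3 days too early.
No need to go further; step 3 was not satisfied.

Step 3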